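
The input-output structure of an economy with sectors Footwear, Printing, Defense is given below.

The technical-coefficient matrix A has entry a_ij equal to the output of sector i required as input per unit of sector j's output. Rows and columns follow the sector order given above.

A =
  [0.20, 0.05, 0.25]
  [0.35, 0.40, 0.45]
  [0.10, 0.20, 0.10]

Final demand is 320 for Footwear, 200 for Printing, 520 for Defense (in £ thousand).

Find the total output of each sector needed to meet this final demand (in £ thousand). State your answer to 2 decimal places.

I − A =
  [   0.80    -0.05    -0.25]
  [  -0.35     0.60    -0.45]
  [  -0.10    -0.20     0.90]
Cofactors of I−A, C_ij = (−1)^(i+j)·(minor ij) (rows/columns in the sector order above):
  C_11 = (0.60)(0.90) − (-0.45)(-0.20) = 0.4500
  C_12 = −[(-0.35)(0.90) − (-0.45)(-0.10)] = 0.3600
  C_13 = (-0.35)(-0.20) − (0.60)(-0.10) = 0.1300
  C_21 = −[(-0.05)(0.90) − (-0.25)(-0.20)] = 0.0950
  C_22 = (0.80)(0.90) − (-0.25)(-0.10) = 0.6950
  C_23 = −[(0.80)(-0.20) − (-0.05)(-0.10)] = 0.1650
  C_31 = (-0.05)(-0.45) − (-0.25)(0.60) = 0.1725
  C_32 = −[(0.80)(-0.45) − (-0.25)(-0.35)] = 0.4475
  C_33 = (0.80)(0.60) − (-0.05)(-0.35) = 0.4625
det(I−A) = Σ_j (I−A)_1j·C_1j = (0.80)(0.4500) + (-0.05)(0.3600) + (-0.25)(0.1300) = 0.3095
adj(I−A) = Cᵀ =
  [ 0.4500   0.0950   0.1725]
  [ 0.3600   0.6950   0.4475]
  [ 0.1300   0.1650   0.4625]
(I − A)⁻¹ = adj(I−A) / det(I−A) ≈
  [   1.4540     0.3069     0.5574]
  [   1.1632     2.2456     1.4459]
  [   0.4200     0.5331     1.4943]
x = (I − A)⁻¹ d = adj(I−A)·d / det(I−A), with det(I−A) = 0.3095:
  x_F = (0.4500·320 + 0.0950·200 + 0.1725·520) / 0.3095 = 252.70 / 0.3095 ≈ 816.48
  x_P = (0.3600·320 + 0.6950·200 + 0.4475·520) / 0.3095 = 486.90 / 0.3095 ≈ 1573.18
  x_D = (0.1300·320 + 0.1650·200 + 0.4625·520) / 0.3095 = 315.10 / 0.3095 ≈ 1018.09

x_F = 816.48, x_P = 1573.18, x_D = 1018.09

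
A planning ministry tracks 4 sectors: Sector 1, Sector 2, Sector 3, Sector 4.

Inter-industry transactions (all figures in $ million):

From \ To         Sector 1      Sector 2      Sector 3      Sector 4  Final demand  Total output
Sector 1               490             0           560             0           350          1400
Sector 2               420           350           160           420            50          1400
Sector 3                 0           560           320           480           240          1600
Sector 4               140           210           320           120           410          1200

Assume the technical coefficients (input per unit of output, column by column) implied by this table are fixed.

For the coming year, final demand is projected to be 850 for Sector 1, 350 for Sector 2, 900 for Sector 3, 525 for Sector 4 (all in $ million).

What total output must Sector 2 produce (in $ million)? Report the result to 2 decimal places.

x_2 = 3628.41

Technical coefficients a_ij = z_ij / X_j:
  a_11 = 490/1400 = 0.35, a_21 = 420/1400 = 0.30, a_31 = 0/1400 = 0.00, a_41 = 140/1400 = 0.10
  a_12 = 0/1400 = 0.00, a_22 = 350/1400 = 0.25, a_32 = 560/1400 = 0.40, a_42 = 210/1400 = 0.15
  a_13 = 560/1600 = 0.35, a_23 = 160/1600 = 0.10, a_33 = 320/1600 = 0.20, a_43 = 320/1600 = 0.20
  a_14 = 0/1200 = 0.00, a_24 = 420/1200 = 0.35, a_34 = 480/1200 = 0.40, a_44 = 120/1200 = 0.10
I − A =
  [   0.65     0.00    -0.35     0.00]
  [  -0.30     0.75    -0.10    -0.35]
  [   0.00    -0.40     0.80    -0.40]
  [  -0.10    -0.15    -0.20     0.90]
Compute the cofactors C_ij = (−1)^(i+j)·(3×3 minor ij) of I−A; the adjugate is their transpose:
adj(I−A) = Cᵀ =
  [ 0.368000   0.147000   0.217875   0.154000]
  [ 0.224000   0.402000   0.210750   0.250000]
  [ 0.170000   0.273000   0.404625   0.286000]
  [ 0.116000   0.144000   0.149250   0.322000]
det(I−A) = Σ_j (I−A)_1j·C_1j = (0.65)(0.368000) + (0.00)(0.224000) + (-0.35)(0.170000) + (0.00)(0.116000) = 0.1797
(I − A)⁻¹ = adj(I−A) / det(I−A) ≈
  [   2.0479     0.8180     1.2124     0.8570]
  [   1.2465     2.2371     1.1728     1.3912]
  [   0.9460     1.5192     2.2517     1.5915]
  [   0.6455     0.8013     0.8306     1.7919]
x = (I − A)⁻¹ d = adj(I−A)·d / det(I−A), with det(I−A) = 0.1797:
  x_1 = (0.368000·850 + 0.147000·350 + 0.217875·900 + 0.154000·525) / 0.1797 = 641.1875 / 0.1797 ≈ 3568.10
  x_2 = (0.224000·850 + 0.402000·350 + 0.210750·900 + 0.250000·525) / 0.1797 = 652.025 / 0.1797 ≈ 3628.41
  x_3 = (0.170000·850 + 0.273000·350 + 0.404625·900 + 0.286000·525) / 0.1797 = 754.3625 / 0.1797 ≈ 4197.90
  x_4 = (0.116000·850 + 0.144000·350 + 0.149250·900 + 0.322000·525) / 0.1797 = 452.375 / 0.1797 ≈ 2517.39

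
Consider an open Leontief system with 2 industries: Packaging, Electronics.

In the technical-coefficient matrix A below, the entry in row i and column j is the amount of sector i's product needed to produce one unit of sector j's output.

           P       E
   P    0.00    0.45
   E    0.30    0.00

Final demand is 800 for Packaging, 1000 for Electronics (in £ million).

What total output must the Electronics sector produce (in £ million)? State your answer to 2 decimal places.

x_E = 1433.53

I − A =
  [   1.00    -0.45]
  [  -0.30     1.00]
det(I−A) = (1.00)(1.00) − (-0.45)(-0.30) = 0.8650
adj(I−A) = [[1.00, 0.45], [0.30, 1.00]]
(I − A)⁻¹ = adj(I−A) / det(I−A) ≈
  [   1.1561     0.5202]
  [   0.3468     1.1561]
x = (I − A)⁻¹ d = adj(I−A)·d / det(I−A), with det(I−A) = 0.8650:
  x_P = (1.00·800 + 0.45·1000) / 0.8650 = 1250.00 / 0.8650 ≈ 1445.09
  x_E = (0.30·800 + 1.00·1000) / 0.8650 = 1240.00 / 0.8650 ≈ 1433.53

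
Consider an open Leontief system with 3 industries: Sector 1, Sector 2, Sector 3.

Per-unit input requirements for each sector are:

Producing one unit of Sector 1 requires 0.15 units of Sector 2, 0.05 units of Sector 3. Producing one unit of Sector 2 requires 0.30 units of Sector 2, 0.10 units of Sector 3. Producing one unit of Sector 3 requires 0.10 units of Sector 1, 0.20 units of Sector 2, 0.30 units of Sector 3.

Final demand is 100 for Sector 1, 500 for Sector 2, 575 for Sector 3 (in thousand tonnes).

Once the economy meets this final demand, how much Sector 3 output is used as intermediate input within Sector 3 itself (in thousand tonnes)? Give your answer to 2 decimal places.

I − A =
  [   1.00     0.00    -0.10]
  [  -0.15     0.70    -0.20]
  [  -0.05    -0.10     0.70]
Cofactors of I−A, C_ij = (−1)^(i+j)·(minor ij) (rows/columns in the sector order above):
  C_11 = (0.70)(0.70) − (-0.20)(-0.10) = 0.4700
  C_12 = −[(-0.15)(0.70) − (-0.20)(-0.05)] = 0.1150
  C_13 = (-0.15)(-0.10) − (0.70)(-0.05) = 0.0500
  C_21 = −[(0.00)(0.70) − (-0.10)(-0.10)] = 0.0100
  C_22 = (1.00)(0.70) − (-0.10)(-0.05) = 0.6950
  C_23 = −[(1.00)(-0.10) − (0.00)(-0.05)] = 0.1000
  C_31 = (0.00)(-0.20) − (-0.10)(0.70) = 0.0700
  C_32 = −[(1.00)(-0.20) − (-0.10)(-0.15)] = 0.2150
  C_33 = (1.00)(0.70) − (0.00)(-0.15) = 0.7000
det(I−A) = Σ_j (I−A)_1j·C_1j = (1.00)(0.4700) + (0.00)(0.1150) + (-0.10)(0.0500) = 0.4650
adj(I−A) = Cᵀ =
  [ 0.4700   0.0100   0.0700]
  [ 0.1150   0.6950   0.2150]
  [ 0.0500   0.1000   0.7000]
(I − A)⁻¹ = adj(I−A) / det(I−A) ≈
  [   1.0108     0.0215     0.1505]
  [   0.2473     1.4946     0.4624]
  [   0.1075     0.2151     1.5054]
First solve x = (I − A)⁻¹ d = adj(I−A)·d / det(I−A); in particular x_3 = (0.0500·100 + 0.1000·500 + 0.7000·575) / 0.4650 = 457.50 / 0.4650 ≈ 983.8710.
Intermediate flow from 3 to 3: z_33 = a_33 · x_3 = 0.30 × 457.50 / 0.4650 = 137.25 / 0.4650 ≈ 295.16.

z_33 = 295.16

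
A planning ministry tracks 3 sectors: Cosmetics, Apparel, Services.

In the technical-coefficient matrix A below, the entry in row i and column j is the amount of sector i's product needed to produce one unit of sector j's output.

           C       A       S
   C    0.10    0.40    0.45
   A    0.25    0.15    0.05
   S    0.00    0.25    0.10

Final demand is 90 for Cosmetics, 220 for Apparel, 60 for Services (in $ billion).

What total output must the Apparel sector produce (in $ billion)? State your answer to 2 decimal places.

I − A =
  [   0.90    -0.40    -0.45]
  [  -0.25     0.85    -0.05]
  [   0.00    -0.25     0.90]
Cofactors of I−A, C_ij = (−1)^(i+j)·(minor ij) (rows/columns in the sector order above):
  C_11 = (0.85)(0.90) − (-0.05)(-0.25) = 0.7525
  C_12 = −[(-0.25)(0.90) − (-0.05)(0.00)] = 0.2250
  C_13 = (-0.25)(-0.25) − (0.85)(0.00) = 0.0625
  C_21 = −[(-0.40)(0.90) − (-0.45)(-0.25)] = 0.4725
  C_22 = (0.90)(0.90) − (-0.45)(0.00) = 0.8100
  C_23 = −[(0.90)(-0.25) − (-0.40)(0.00)] = 0.2250
  C_31 = (-0.40)(-0.05) − (-0.45)(0.85) = 0.4025
  C_32 = −[(0.90)(-0.05) − (-0.45)(-0.25)] = 0.1575
  C_33 = (0.90)(0.85) − (-0.40)(-0.25) = 0.6650
det(I−A) = Σ_j (I−A)_1j·C_1j = (0.90)(0.7525) + (-0.40)(0.2250) + (-0.45)(0.0625) = 0.559125
adj(I−A) = Cᵀ =
  [ 0.7525   0.4725   0.4025]
  [ 0.2250   0.8100   0.1575]
  [ 0.0625   0.2250   0.6650]
(I − A)⁻¹ = adj(I−A) / det(I−A) ≈
  [   1.3459     0.8451     0.7199]
  [   0.4024     1.4487     0.2817]
  [   0.1118     0.4024     1.1894]
x = (I − A)⁻¹ d = adj(I−A)·d / det(I−A), with det(I−A) = 0.559125:
  x_C = (0.7525·90 + 0.4725·220 + 0.4025·60) / 0.559125 = 195.825 / 0.559125 ≈ 350.23
  x_A = (0.2250·90 + 0.8100·220 + 0.1575·60) / 0.559125 = 207.90 / 0.559125 ≈ 371.83
  x_S = (0.0625·90 + 0.2250·220 + 0.6650·60) / 0.559125 = 95.025 / 0.559125 ≈ 169.95

x_A = 371.83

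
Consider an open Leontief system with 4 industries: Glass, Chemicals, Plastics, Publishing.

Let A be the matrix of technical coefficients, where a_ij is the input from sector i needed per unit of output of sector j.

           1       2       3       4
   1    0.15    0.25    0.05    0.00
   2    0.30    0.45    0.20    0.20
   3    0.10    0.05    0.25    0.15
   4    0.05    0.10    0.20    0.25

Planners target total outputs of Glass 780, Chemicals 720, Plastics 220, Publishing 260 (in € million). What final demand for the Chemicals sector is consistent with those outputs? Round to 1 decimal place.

I − A =
  [   0.85    -0.25    -0.05     0.00]
  [  -0.30     0.55    -0.20    -0.20]
  [  -0.10    -0.05     0.75    -0.15]
  [  -0.05    -0.10    -0.20     0.75]
d = (I − A) x:
  d_1 = (+0.85)·780 + (-0.25)·720 + (-0.05)·220 + (+0.00)·260 = 472.0
  d_2 = (-0.30)·780 + (+0.55)·720 + (-0.20)·220 + (-0.20)·260 = 66.0
  d_3 = (-0.10)·780 + (-0.05)·720 + (+0.75)·220 + (-0.15)·260 = 12.0
  d_4 = (-0.05)·780 + (-0.10)·720 + (-0.20)·220 + (+0.75)·260 = 40.0

d_2 = 66.0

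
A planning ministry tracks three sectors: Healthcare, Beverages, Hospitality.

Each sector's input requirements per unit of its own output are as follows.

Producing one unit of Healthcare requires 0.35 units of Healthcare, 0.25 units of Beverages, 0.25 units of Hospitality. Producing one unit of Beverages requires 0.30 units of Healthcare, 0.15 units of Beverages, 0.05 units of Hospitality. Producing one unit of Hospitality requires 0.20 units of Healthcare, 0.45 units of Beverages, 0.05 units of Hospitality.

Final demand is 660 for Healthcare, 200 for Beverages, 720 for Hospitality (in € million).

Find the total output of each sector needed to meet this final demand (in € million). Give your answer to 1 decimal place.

x_1 = 2211.5, x_2 = 1640.8, x_3 = 1426.2

I − A =
  [   0.65    -0.30    -0.20]
  [  -0.25     0.85    -0.45]
  [  -0.25    -0.05     0.95]
Cofactors of I−A, C_ij = (−1)^(i+j)·(minor ij) (rows/columns in the sector order above):
  C_11 = (0.85)(0.95) − (-0.45)(-0.05) = 0.7850
  C_12 = −[(-0.25)(0.95) − (-0.45)(-0.25)] = 0.3500
  C_13 = (-0.25)(-0.05) − (0.85)(-0.25) = 0.2250
  C_21 = −[(-0.30)(0.95) − (-0.20)(-0.05)] = 0.2950
  C_22 = (0.65)(0.95) − (-0.20)(-0.25) = 0.5675
  C_23 = −[(0.65)(-0.05) − (-0.30)(-0.25)] = 0.1075
  C_31 = (-0.30)(-0.45) − (-0.20)(0.85) = 0.3050
  C_32 = −[(0.65)(-0.45) − (-0.20)(-0.25)] = 0.3425
  C_33 = (0.65)(0.85) − (-0.30)(-0.25) = 0.4775
det(I−A) = Σ_j (I−A)_1j·C_1j = (0.65)(0.7850) + (-0.30)(0.3500) + (-0.20)(0.2250) = 0.36025
adj(I−A) = Cᵀ =
  [ 0.7850   0.2950   0.3050]
  [ 0.3500   0.5675   0.3425]
  [ 0.2250   0.1075   0.4775]
(I − A)⁻¹ = adj(I−A) / det(I−A) ≈
  [   2.1790     0.8189     0.8466]
  [   0.9715     1.5753     0.9507]
  [   0.6246     0.2984     1.3255]
x = (I − A)⁻¹ d = adj(I−A)·d / det(I−A), with det(I−A) = 0.36025:
  x_1 = (0.7850·660 + 0.2950·200 + 0.3050·720) / 0.36025 = 796.70 / 0.36025 ≈ 2211.5
  x_2 = (0.3500·660 + 0.5675·200 + 0.3425·720) / 0.36025 = 591.10 / 0.36025 ≈ 1640.8
  x_3 = (0.2250·660 + 0.1075·200 + 0.4775·720) / 0.36025 = 513.80 / 0.36025 ≈ 1426.2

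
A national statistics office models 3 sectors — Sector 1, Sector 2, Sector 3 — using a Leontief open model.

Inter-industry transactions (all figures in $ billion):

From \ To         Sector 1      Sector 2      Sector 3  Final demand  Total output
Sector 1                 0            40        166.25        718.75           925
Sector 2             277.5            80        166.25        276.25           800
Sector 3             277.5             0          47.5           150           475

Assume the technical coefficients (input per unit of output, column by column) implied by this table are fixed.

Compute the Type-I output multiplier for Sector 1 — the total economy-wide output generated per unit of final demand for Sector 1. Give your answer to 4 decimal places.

m_1 = 2.0883

Technical coefficients a_ij = z_ij / X_j:
  a_11 = 0/925 = 0.00, a_21 = 277.5/925 = 0.30, a_31 = 277.5/925 = 0.30
  a_12 = 40/800 = 0.05, a_22 = 80/800 = 0.10, a_32 = 0/800 = 0.00
  a_13 = 166.25/475 = 0.35, a_23 = 166.25/475 = 0.35, a_33 = 47.5/475 = 0.10
I − A =
  [   1.00    -0.05    -0.35]
  [  -0.30     0.90    -0.35]
  [  -0.30     0.00     0.90]
Cofactors of I−A, C_ij = (−1)^(i+j)·(minor ij) (rows/columns in the sector order above):
  C_11 = (0.90)(0.90) − (-0.35)(0.00) = 0.8100
  C_12 = −[(-0.30)(0.90) − (-0.35)(-0.30)] = 0.3750
  C_13 = (-0.30)(0.00) − (0.90)(-0.30) = 0.2700
  C_21 = −[(-0.05)(0.90) − (-0.35)(0.00)] = 0.0450
  C_22 = (1.00)(0.90) − (-0.35)(-0.30) = 0.7950
  C_23 = −[(1.00)(0.00) − (-0.05)(-0.30)] = 0.0150
  C_31 = (-0.05)(-0.35) − (-0.35)(0.90) = 0.3325
  C_32 = −[(1.00)(-0.35) − (-0.35)(-0.30)] = 0.4550
  C_33 = (1.00)(0.90) − (-0.05)(-0.30) = 0.8850
det(I−A) = Σ_j (I−A)_1j·C_1j = (1.00)(0.8100) + (-0.05)(0.3750) + (-0.35)(0.2700) = 0.69675
adj(I−A) = Cᵀ =
  [ 0.8100   0.0450   0.3325]
  [ 0.3750   0.7950   0.4550]
  [ 0.2700   0.0150   0.8850]
(I − A)⁻¹ = adj(I−A) / det(I−A) ≈
  [   1.16254     0.06459     0.47722]
  [   0.53821     1.14101     0.65303]
  [   0.38751     0.02153     1.27018]
The output multiplier for sector j is the column-j sum of the Leontief inverse (I − A)⁻¹ = adj(I−A) / det(I−A).
Column 1 of adj(I−A): (0.8100, 0.3750, 0.2700); det(I−A) = 0.69675.
m_1 = (0.8100 + 0.3750 + 0.2700) / 0.69675 = 1.455 / 0.69675 ≈ 2.0883.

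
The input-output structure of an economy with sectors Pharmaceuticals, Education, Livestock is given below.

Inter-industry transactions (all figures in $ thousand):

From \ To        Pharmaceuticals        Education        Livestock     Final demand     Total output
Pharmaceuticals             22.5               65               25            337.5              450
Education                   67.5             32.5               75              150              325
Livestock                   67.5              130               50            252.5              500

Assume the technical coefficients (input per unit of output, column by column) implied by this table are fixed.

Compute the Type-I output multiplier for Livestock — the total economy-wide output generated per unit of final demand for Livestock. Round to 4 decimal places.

m_L = 1.5642

Technical coefficients a_ij = z_ij / X_j:
  a_PP = 22.5/450 = 0.05, a_EP = 67.5/450 = 0.15, a_LP = 67.5/450 = 0.15
  a_PE = 65/325 = 0.20, a_EE = 32.5/325 = 0.10, a_LE = 130/325 = 0.40
  a_PL = 25/500 = 0.05, a_EL = 75/500 = 0.15, a_LL = 50/500 = 0.10
I − A =
  [   0.95    -0.20    -0.05]
  [  -0.15     0.90    -0.15]
  [  -0.15    -0.40     0.90]
Cofactors of I−A, C_ij = (−1)^(i+j)·(minor ij) (rows/columns in the sector order above):
  C_11 = (0.90)(0.90) − (-0.15)(-0.40) = 0.7500
  C_12 = −[(-0.15)(0.90) − (-0.15)(-0.15)] = 0.1575
  C_13 = (-0.15)(-0.40) − (0.90)(-0.15) = 0.1950
  C_21 = −[(-0.20)(0.90) − (-0.05)(-0.40)] = 0.2000
  C_22 = (0.95)(0.90) − (-0.05)(-0.15) = 0.8475
  C_23 = −[(0.95)(-0.40) − (-0.20)(-0.15)] = 0.4100
  C_31 = (-0.20)(-0.15) − (-0.05)(0.90) = 0.0750
  C_32 = −[(0.95)(-0.15) − (-0.05)(-0.15)] = 0.1500
  C_33 = (0.95)(0.90) − (-0.20)(-0.15) = 0.8250
det(I−A) = Σ_j (I−A)_1j·C_1j = (0.95)(0.7500) + (-0.20)(0.1575) + (-0.05)(0.1950) = 0.67125
adj(I−A) = Cᵀ =
  [ 0.7500   0.2000   0.0750]
  [ 0.1575   0.8475   0.1500]
  [ 0.1950   0.4100   0.8250]
(I − A)⁻¹ = adj(I−A) / det(I−A) ≈
  [   1.11732     0.29795     0.11173]
  [   0.23464     1.26257     0.22346]
  [   0.29050     0.61080     1.22905]
The output multiplier for sector j is the column-j sum of the Leontief inverse (I − A)⁻¹ = adj(I−A) / det(I−A).
Column L of adj(I−A): (0.0750, 0.1500, 0.8250); det(I−A) = 0.67125.
m_L = (0.0750 + 0.1500 + 0.8250) / 0.67125 = 1.05 / 0.67125 ≈ 1.5642.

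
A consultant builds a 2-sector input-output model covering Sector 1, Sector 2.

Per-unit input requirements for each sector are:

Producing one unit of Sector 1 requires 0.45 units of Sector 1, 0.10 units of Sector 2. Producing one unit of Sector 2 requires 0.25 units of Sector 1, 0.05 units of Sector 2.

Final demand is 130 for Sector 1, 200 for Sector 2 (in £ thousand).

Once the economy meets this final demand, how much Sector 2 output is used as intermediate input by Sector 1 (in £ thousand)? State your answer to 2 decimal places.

z_21 = 34.87

I − A =
  [   0.55    -0.25]
  [  -0.10     0.95]
det(I−A) = (0.55)(0.95) − (-0.25)(-0.10) = 0.4975
adj(I−A) = [[0.95, 0.25], [0.10, 0.55]]
(I − A)⁻¹ = adj(I−A) / det(I−A) ≈
  [   1.9095     0.5025]
  [   0.2010     1.1055]
First solve x = (I − A)⁻¹ d = adj(I−A)·d / det(I−A); in particular x_1 = (0.95·130 + 0.25·200) / 0.4975 = 173.50 / 0.4975 ≈ 348.7437.
Intermediate flow from 2 to 1: z_21 = a_21 · x_1 = 0.10 × 173.50 / 0.4975 = 17.35 / 0.4975 ≈ 34.87.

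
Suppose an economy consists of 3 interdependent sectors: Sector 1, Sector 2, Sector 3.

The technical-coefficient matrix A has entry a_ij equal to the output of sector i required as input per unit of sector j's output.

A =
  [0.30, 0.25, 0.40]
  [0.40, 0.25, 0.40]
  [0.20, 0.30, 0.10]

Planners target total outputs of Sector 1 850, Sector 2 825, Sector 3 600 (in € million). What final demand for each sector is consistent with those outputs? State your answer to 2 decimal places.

d_1 = 148.75, d_2 = 38.75, d_3 = 122.50

I − A =
  [   0.70    -0.25    -0.40]
  [  -0.40     0.75    -0.40]
  [  -0.20    -0.30     0.90]
d = (I − A) x:
  d_1 = (+0.70)·850 + (-0.25)·825 + (-0.40)·600 = 148.75
  d_2 = (-0.40)·850 + (+0.75)·825 + (-0.40)·600 = 38.75
  d_3 = (-0.20)·850 + (-0.30)·825 + (+0.90)·600 = 122.50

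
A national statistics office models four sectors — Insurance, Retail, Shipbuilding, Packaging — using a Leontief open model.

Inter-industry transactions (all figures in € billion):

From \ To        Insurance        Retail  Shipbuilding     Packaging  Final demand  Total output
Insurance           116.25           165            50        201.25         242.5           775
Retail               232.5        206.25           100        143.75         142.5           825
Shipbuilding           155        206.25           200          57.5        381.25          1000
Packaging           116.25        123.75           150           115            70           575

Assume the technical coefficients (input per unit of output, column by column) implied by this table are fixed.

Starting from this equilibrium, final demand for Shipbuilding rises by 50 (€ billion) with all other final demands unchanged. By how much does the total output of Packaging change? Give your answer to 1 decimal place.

Technical coefficients a_ij = z_ij / X_j:
  a_11 = 116.25/775 = 0.15, a_21 = 232.5/775 = 0.30, a_31 = 155/775 = 0.20, a_41 = 116.25/775 = 0.15
  a_12 = 165/825 = 0.20, a_22 = 206.25/825 = 0.25, a_32 = 206.25/825 = 0.25, a_42 = 123.75/825 = 0.15
  a_13 = 50/1000 = 0.05, a_23 = 100/1000 = 0.10, a_33 = 200/1000 = 0.20, a_43 = 150/1000 = 0.15
  a_14 = 201.25/575 = 0.35, a_24 = 143.75/575 = 0.25, a_34 = 57.5/575 = 0.10, a_44 = 115/575 = 0.20
I − A =
  [   0.85    -0.20    -0.05    -0.35]
  [  -0.30     0.75    -0.10    -0.25]
  [  -0.20    -0.25     0.80    -0.10]
  [  -0.15    -0.15    -0.15     0.80]
Compute the cofactors C_ij = (−1)^(i+j)·(3×3 minor ij) of I−A; the adjugate is their transpose:
adj(I−A) = Cᵀ =
  [ 0.407875   0.190875   0.096250   0.250125]
  [ 0.242500   0.470000   0.124250   0.268500]
  [ 0.197625   0.215125   0.367500   0.199625]
  [ 0.159000   0.164250   0.110250   0.425500]
det(I−A) = Σ_j (I−A)_1j·C_1j = (0.85)(0.407875) + (-0.20)(0.242500) + (-0.05)(0.197625) + (-0.35)(0.159000) = 0.2326625
(I − A)⁻¹ = adj(I−A) / det(I−A) ≈
  [   1.7531     0.8204     0.4137     1.0751]
  [   1.0423     2.0201     0.5340     1.1540]
  [   0.8494     0.9246     1.5795     0.8580]
  [   0.6834     0.7060     0.4739     1.8288]
Δx = (I − A)⁻¹ Δd with Δd having +50 in the Shipbuilding component and 0 elsewhere.
So Δx_4 = L_43 · (+50), where L_43 = adj(I−A)_43 / det(I−A) = 0.110250 / 0.2326625.
Δx_4 = 0.110250 × (+50) / 0.2326625 = 5.5125 / 0.2326625 ≈ 23.7.

Δx_4 = 23.7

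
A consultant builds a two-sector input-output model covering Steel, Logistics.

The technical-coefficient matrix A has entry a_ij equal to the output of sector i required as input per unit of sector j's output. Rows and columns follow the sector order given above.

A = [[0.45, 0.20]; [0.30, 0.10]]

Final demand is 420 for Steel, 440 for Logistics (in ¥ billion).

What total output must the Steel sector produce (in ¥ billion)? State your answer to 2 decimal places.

I − A =
  [   0.55    -0.20]
  [  -0.30     0.90]
det(I−A) = (0.55)(0.90) − (-0.20)(-0.30) = 0.4350
adj(I−A) = [[0.90, 0.20], [0.30, 0.55]]
(I − A)⁻¹ = adj(I−A) / det(I−A) ≈
  [   2.0690     0.4598]
  [   0.6897     1.2644]
x = (I − A)⁻¹ d = adj(I−A)·d / det(I−A), with det(I−A) = 0.4350:
  x_1 = (0.90·420 + 0.20·440) / 0.4350 = 466.00 / 0.4350 ≈ 1071.26
  x_2 = (0.30·420 + 0.55·440) / 0.4350 = 368.00 / 0.4350 ≈ 845.98

x_1 = 1071.26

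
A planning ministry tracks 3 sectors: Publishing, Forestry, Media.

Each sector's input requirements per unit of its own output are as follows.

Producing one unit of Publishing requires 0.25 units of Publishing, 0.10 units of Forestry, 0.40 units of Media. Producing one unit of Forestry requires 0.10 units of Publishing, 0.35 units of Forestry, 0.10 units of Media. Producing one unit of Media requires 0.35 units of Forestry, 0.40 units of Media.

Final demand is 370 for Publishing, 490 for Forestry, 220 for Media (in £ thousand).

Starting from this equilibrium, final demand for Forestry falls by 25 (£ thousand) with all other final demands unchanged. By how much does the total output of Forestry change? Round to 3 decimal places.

Δx_2 = -45.685

I − A =
  [   0.75    -0.10     0.00]
  [  -0.10     0.65    -0.35]
  [  -0.40    -0.10     0.60]
Cofactors of I−A, C_ij = (−1)^(i+j)·(minor ij) (rows/columns in the sector order above):
  C_11 = (0.65)(0.60) − (-0.35)(-0.10) = 0.3550
  C_12 = −[(-0.10)(0.60) − (-0.35)(-0.40)] = 0.2000
  C_13 = (-0.10)(-0.10) − (0.65)(-0.40) = 0.2700
  C_21 = −[(-0.10)(0.60) − (0.00)(-0.10)] = 0.0600
  C_22 = (0.75)(0.60) − (0.00)(-0.40) = 0.4500
  C_23 = −[(0.75)(-0.10) − (-0.10)(-0.40)] = 0.1150
  C_31 = (-0.10)(-0.35) − (0.00)(0.65) = 0.0350
  C_32 = −[(0.75)(-0.35) − (0.00)(-0.10)] = 0.2625
  C_33 = (0.75)(0.65) − (-0.10)(-0.10) = 0.4775
det(I−A) = Σ_j (I−A)_1j·C_1j = (0.75)(0.3550) + (-0.10)(0.2000) + (0.00)(0.2700) = 0.24625
adj(I−A) = Cᵀ =
  [ 0.3550   0.0600   0.0350]
  [ 0.2000   0.4500   0.2625]
  [ 0.2700   0.1150   0.4775]
(I − A)⁻¹ = adj(I−A) / det(I−A) ≈
  [   1.4416     0.2437     0.1421]
  [   0.8122     1.8274     1.0660]
  [   1.0964     0.4670     1.9391]
Δx = (I − A)⁻¹ Δd with Δd having -25 in the Forestry component and 0 elsewhere.
So Δx_2 = L_22 · (-25), where L_22 = adj(I−A)_22 / det(I−A) = 0.4500 / 0.24625.
Δx_2 = 0.4500 × (-25) / 0.24625 = -11.25 / 0.24625 ≈ -45.685.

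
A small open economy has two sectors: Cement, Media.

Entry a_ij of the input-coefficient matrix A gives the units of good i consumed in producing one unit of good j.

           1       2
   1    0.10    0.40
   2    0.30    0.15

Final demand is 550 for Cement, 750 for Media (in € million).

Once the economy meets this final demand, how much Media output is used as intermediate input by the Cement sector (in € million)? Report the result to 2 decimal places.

z_21 = 356.98

I − A =
  [   0.90    -0.40]
  [  -0.30     0.85]
det(I−A) = (0.90)(0.85) − (-0.40)(-0.30) = 0.6450
adj(I−A) = [[0.85, 0.40], [0.30, 0.90]]
(I − A)⁻¹ = adj(I−A) / det(I−A) ≈
  [   1.3178     0.6202]
  [   0.4651     1.3953]
First solve x = (I − A)⁻¹ d = adj(I−A)·d / det(I−A); in particular x_1 = (0.85·550 + 0.40·750) / 0.6450 = 767.50 / 0.6450 ≈ 1189.9225.
Intermediate flow from 2 to 1: z_21 = a_21 · x_1 = 0.30 × 767.50 / 0.6450 = 230.25 / 0.6450 ≈ 356.98.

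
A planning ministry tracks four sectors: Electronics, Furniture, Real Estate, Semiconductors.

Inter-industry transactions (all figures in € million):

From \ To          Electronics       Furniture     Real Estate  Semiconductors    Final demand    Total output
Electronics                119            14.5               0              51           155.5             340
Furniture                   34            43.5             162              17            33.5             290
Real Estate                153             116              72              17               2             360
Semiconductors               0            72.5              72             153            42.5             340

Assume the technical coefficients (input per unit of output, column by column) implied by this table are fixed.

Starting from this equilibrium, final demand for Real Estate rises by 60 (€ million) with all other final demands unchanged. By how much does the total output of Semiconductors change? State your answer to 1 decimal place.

Technical coefficients a_ij = z_ij / X_j:
  a_EE = 119/340 = 0.35, a_FE = 34/340 = 0.10, a_RE = 153/340 = 0.45, a_SE = 0/340 = 0.00
  a_EF = 14.5/290 = 0.05, a_FF = 43.5/290 = 0.15, a_RF = 116/290 = 0.40, a_SF = 72.5/290 = 0.25
  a_ER = 0/360 = 0.00, a_FR = 162/360 = 0.45, a_RR = 72/360 = 0.20, a_SR = 72/360 = 0.20
  a_ES = 51/340 = 0.15, a_FS = 17/340 = 0.05, a_RS = 17/340 = 0.05, a_SS = 153/340 = 0.45
I − A =
  [   0.65    -0.05     0.00    -0.15]
  [  -0.10     0.85    -0.45    -0.05]
  [  -0.45    -0.40     0.80    -0.05]
  [   0.00    -0.25    -0.20     0.55]
Compute the cofactors C_ij = (−1)^(i+j)·(3×3 minor ij) of I−A; the adjugate is their transpose:
adj(I−A) = Cᵀ =
  [ 0.246875   0.063500   0.055250   0.078125]
  [ 0.158875   0.266000   0.170375   0.083000]
  [ 0.228000   0.180375   0.289250   0.104875]
  [ 0.155125   0.186500   0.182625   0.310875]
det(I−A) = Σ_j (I−A)_1j·C_1j = (0.65)(0.246875) + (-0.05)(0.158875) + (0.00)(0.228000) + (-0.15)(0.155125) = 0.12925625
(I − A)⁻¹ = adj(I−A) / det(I−A) ≈
  [   1.9100     0.4913     0.4274     0.6044]
  [   1.2291     2.0579     1.3181     0.6421]
  [   1.7639     1.3955     2.2378     0.8114]
  [   1.2001     1.4429     1.4129     2.4051]
Δx = (I − A)⁻¹ Δd with Δd having +60 in the Real Estate component and 0 elsewhere.
So Δx_S = L_SR · (+60), where L_SR = adj(I−A)_SR / det(I−A) = 0.182625 / 0.12925625.
Δx_S = 0.182625 × (+60) / 0.12925625 = 10.9575 / 0.12925625 ≈ 84.8.

Δx_S = 84.8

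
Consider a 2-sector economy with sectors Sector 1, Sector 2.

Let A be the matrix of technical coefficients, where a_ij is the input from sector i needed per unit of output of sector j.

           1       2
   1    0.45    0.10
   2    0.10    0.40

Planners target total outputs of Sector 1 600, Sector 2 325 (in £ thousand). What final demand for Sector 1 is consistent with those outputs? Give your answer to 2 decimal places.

I − A =
  [   0.55    -0.10]
  [  -0.10     0.60]
d = (I − A) x:
  d_1 = (+0.55)·600 + (-0.10)·325 = 297.50
  d_2 = (-0.10)·600 + (+0.60)·325 = 135.00

d_1 = 297.50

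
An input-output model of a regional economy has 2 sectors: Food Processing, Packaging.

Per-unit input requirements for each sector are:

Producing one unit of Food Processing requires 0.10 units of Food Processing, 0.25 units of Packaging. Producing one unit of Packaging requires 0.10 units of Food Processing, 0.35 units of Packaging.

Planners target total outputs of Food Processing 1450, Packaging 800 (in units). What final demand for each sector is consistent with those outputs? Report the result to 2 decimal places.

I − A =
  [   0.90    -0.10]
  [  -0.25     0.65]
d = (I − A) x:
  d_1 = (+0.90)·1450 + (-0.10)·800 = 1225.00
  d_2 = (-0.25)·1450 + (+0.65)·800 = 157.50

d_1 = 1225.00, d_2 = 157.50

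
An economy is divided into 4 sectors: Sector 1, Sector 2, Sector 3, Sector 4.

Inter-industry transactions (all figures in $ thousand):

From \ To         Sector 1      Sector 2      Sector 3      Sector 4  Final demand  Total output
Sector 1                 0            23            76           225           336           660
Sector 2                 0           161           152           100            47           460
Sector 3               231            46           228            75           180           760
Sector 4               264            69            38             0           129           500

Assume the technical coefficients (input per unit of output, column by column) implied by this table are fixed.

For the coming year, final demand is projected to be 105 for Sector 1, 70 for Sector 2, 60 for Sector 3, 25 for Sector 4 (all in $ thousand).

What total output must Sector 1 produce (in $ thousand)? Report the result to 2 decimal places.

Technical coefficients a_ij = z_ij / X_j:
  a_11 = 0/660 = 0.00, a_21 = 0/660 = 0.00, a_31 = 231/660 = 0.35, a_41 = 264/660 = 0.40
  a_12 = 23/460 = 0.05, a_22 = 161/460 = 0.35, a_32 = 46/460 = 0.10, a_42 = 69/460 = 0.15
  a_13 = 76/760 = 0.10, a_23 = 152/760 = 0.20, a_33 = 228/760 = 0.30, a_43 = 38/760 = 0.05
  a_14 = 225/500 = 0.45, a_24 = 100/500 = 0.20, a_34 = 75/500 = 0.15, a_44 = 0/500 = 0.00
I − A =
  [   1.00    -0.05    -0.10    -0.45]
  [   0.00     0.65    -0.20    -0.20]
  [  -0.35    -0.10     0.70    -0.15]
  [  -0.40    -0.15    -0.05     1.00]
Compute the cofactors C_ij = (−1)^(i+j)·(3×3 minor ij) of I−A; the adjugate is their transpose:
adj(I−A) = Cᵀ =
  [ 0.403625   0.096375   0.100625   0.216000]
  [ 0.141500   0.517625   0.182000   0.194500]
  [ 0.264000   0.148625   0.499000   0.223375]
  [ 0.195875   0.123625   0.092500   0.408750]
det(I−A) = Σ_j (I−A)_1j·C_1j = (1.00)(0.403625) + (-0.05)(0.141500) + (-0.10)(0.264000) + (-0.45)(0.195875) = 0.28200625
(I − A)⁻¹ = adj(I−A) / det(I−A) ≈
  [   1.4313     0.3417     0.3568     0.7659]
  [   0.5018     1.8355     0.6454     0.6897]
  [   0.9361     0.5270     1.7695     0.7921]
  [   0.6946     0.4384     0.3280     1.4494]
x = (I − A)⁻¹ d = adj(I−A)·d / det(I−A), with det(I−A) = 0.28200625:
  x_1 = (0.403625·105 + 0.096375·70 + 0.100625·60 + 0.216000·25) / 0.28200625 = 60.564375 / 0.28200625 ≈ 214.76
  x_2 = (0.141500·105 + 0.517625·70 + 0.182000·60 + 0.194500·25) / 0.28200625 = 66.87375 / 0.28200625 ≈ 237.14
  x_3 = (0.264000·105 + 0.148625·70 + 0.499000·60 + 0.223375·25) / 0.28200625 = 73.648125 / 0.28200625 ≈ 261.16
  x_4 = (0.195875·105 + 0.123625·70 + 0.092500·60 + 0.408750·25) / 0.28200625 = 44.989375 / 0.28200625 ≈ 159.53

x_1 = 214.76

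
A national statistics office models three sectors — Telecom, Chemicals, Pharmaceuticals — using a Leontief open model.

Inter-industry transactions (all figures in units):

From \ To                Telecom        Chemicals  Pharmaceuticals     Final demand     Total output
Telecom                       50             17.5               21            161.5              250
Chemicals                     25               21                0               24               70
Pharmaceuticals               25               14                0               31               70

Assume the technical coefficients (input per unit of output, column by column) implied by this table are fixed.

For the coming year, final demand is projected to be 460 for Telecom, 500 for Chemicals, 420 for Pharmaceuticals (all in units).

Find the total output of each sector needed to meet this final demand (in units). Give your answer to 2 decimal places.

x_T = 1112.60, x_C = 873.23, x_P = 705.91

Technical coefficients a_ij = z_ij / X_j:
  a_TT = 50/250 = 0.20, a_CT = 25/250 = 0.10, a_PT = 25/250 = 0.10
  a_TC = 17.5/70 = 0.25, a_CC = 21/70 = 0.30, a_PC = 14/70 = 0.20
  a_TP = 21/70 = 0.30, a_CP = 0/70 = 0.00, a_PP = 0/70 = 0.00
I − A =
  [   0.80    -0.25    -0.30]
  [  -0.10     0.70     0.00]
  [  -0.10    -0.20     1.00]
Cofactors of I−A, C_ij = (−1)^(i+j)·(minor ij) (rows/columns in the sector order above):
  C_11 = (0.70)(1.00) − (0.00)(-0.20) = 0.7000
  C_12 = −[(-0.10)(1.00) − (0.00)(-0.10)] = 0.1000
  C_13 = (-0.10)(-0.20) − (0.70)(-0.10) = 0.0900
  C_21 = −[(-0.25)(1.00) − (-0.30)(-0.20)] = 0.3100
  C_22 = (0.80)(1.00) − (-0.30)(-0.10) = 0.7700
  C_23 = −[(0.80)(-0.20) − (-0.25)(-0.10)] = 0.1850
  C_31 = (-0.25)(0.00) − (-0.30)(0.70) = 0.2100
  C_32 = −[(0.80)(0.00) − (-0.30)(-0.10)] = 0.0300
  C_33 = (0.80)(0.70) − (-0.25)(-0.10) = 0.5350
det(I−A) = Σ_j (I−A)_1j·C_1j = (0.80)(0.7000) + (-0.25)(0.1000) + (-0.30)(0.0900) = 0.5080
adj(I−A) = Cᵀ =
  [ 0.7000   0.3100   0.2100]
  [ 0.1000   0.7700   0.0300]
  [ 0.0900   0.1850   0.5350]
(I − A)⁻¹ = adj(I−A) / det(I−A) ≈
  [   1.3780     0.6102     0.4134]
  [   0.1969     1.5157     0.0591]
  [   0.1772     0.3642     1.0531]
x = (I − A)⁻¹ d = adj(I−A)·d / det(I−A), with det(I−A) = 0.5080:
  x_T = (0.7000·460 + 0.3100·500 + 0.2100·420) / 0.5080 = 565.20 / 0.5080 ≈ 1112.60
  x_C = (0.1000·460 + 0.7700·500 + 0.0300·420) / 0.5080 = 443.60 / 0.5080 ≈ 873.23
  x_P = (0.0900·460 + 0.1850·500 + 0.5350·420) / 0.5080 = 358.60 / 0.5080 ≈ 705.91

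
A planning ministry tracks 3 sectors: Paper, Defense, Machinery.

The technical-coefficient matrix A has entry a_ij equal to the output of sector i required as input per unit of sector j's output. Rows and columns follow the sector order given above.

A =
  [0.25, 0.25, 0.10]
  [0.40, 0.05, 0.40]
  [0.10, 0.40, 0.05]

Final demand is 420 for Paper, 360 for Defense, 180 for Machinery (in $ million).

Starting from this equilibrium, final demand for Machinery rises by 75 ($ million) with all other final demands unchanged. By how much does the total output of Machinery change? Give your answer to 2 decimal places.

I − A =
  [   0.75    -0.25    -0.10]
  [  -0.40     0.95    -0.40]
  [  -0.10    -0.40     0.95]
Cofactors of I−A, C_ij = (−1)^(i+j)·(minor ij) (rows/columns in the sector order above):
  C_11 = (0.95)(0.95) − (-0.40)(-0.40) = 0.7425
  C_12 = −[(-0.40)(0.95) − (-0.40)(-0.10)] = 0.4200
  C_13 = (-0.40)(-0.40) − (0.95)(-0.10) = 0.2550
  C_21 = −[(-0.25)(0.95) − (-0.10)(-0.40)] = 0.2775
  C_22 = (0.75)(0.95) − (-0.10)(-0.10) = 0.7025
  C_23 = −[(0.75)(-0.40) − (-0.25)(-0.10)] = 0.3250
  C_31 = (-0.25)(-0.40) − (-0.10)(0.95) = 0.1950
  C_32 = −[(0.75)(-0.40) − (-0.10)(-0.40)] = 0.3400
  C_33 = (0.75)(0.95) − (-0.25)(-0.40) = 0.6125
det(I−A) = Σ_j (I−A)_1j·C_1j = (0.75)(0.7425) + (-0.25)(0.4200) + (-0.10)(0.2550) = 0.426375
adj(I−A) = Cᵀ =
  [ 0.7425   0.2775   0.1950]
  [ 0.4200   0.7025   0.3400]
  [ 0.2550   0.3250   0.6125]
(I − A)⁻¹ = adj(I−A) / det(I−A) ≈
  [   1.7414     0.6508     0.4573]
  [   0.9850     1.6476     0.7974]
  [   0.5981     0.7622     1.4365]
Δx = (I − A)⁻¹ Δd with Δd having +75 in the Machinery component and 0 elsewhere.
So Δx_M = L_MM · (+75), where L_MM = adj(I−A)_MM / det(I−A) = 0.6125 / 0.426375.
Δx_M = 0.6125 × (+75) / 0.426375 = 45.9375 / 0.426375 ≈ 107.74.

Δx_M = 107.74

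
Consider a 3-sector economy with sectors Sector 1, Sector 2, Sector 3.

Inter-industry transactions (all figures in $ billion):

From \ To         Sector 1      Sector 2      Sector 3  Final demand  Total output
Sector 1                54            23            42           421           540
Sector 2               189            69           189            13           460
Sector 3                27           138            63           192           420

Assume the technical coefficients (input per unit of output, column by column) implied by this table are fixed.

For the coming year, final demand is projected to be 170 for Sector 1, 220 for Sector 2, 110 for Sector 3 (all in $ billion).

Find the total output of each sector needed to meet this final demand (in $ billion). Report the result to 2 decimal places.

Technical coefficients a_ij = z_ij / X_j:
  a_11 = 54/540 = 0.10, a_21 = 189/540 = 0.35, a_31 = 27/540 = 0.05
  a_12 = 23/460 = 0.05, a_22 = 69/460 = 0.15, a_32 = 138/460 = 0.30
  a_13 = 42/420 = 0.10, a_23 = 189/420 = 0.45, a_33 = 63/420 = 0.15
I − A =
  [   0.90    -0.05    -0.10]
  [  -0.35     0.85    -0.45]
  [  -0.05    -0.30     0.85]
Cofactors of I−A, C_ij = (−1)^(i+j)·(minor ij) (rows/columns in the sector order above):
  C_11 = (0.85)(0.85) − (-0.45)(-0.30) = 0.5875
  C_12 = −[(-0.35)(0.85) − (-0.45)(-0.05)] = 0.3200
  C_13 = (-0.35)(-0.30) − (0.85)(-0.05) = 0.1475
  C_21 = −[(-0.05)(0.85) − (-0.10)(-0.30)] = 0.0725
  C_22 = (0.90)(0.85) − (-0.10)(-0.05) = 0.7600
  C_23 = −[(0.90)(-0.30) − (-0.05)(-0.05)] = 0.2725
  C_31 = (-0.05)(-0.45) − (-0.10)(0.85) = 0.1075
  C_32 = −[(0.90)(-0.45) − (-0.10)(-0.35)] = 0.4400
  C_33 = (0.90)(0.85) − (-0.05)(-0.35) = 0.7475
det(I−A) = Σ_j (I−A)_1j·C_1j = (0.90)(0.5875) + (-0.05)(0.3200) + (-0.10)(0.1475) = 0.4980
adj(I−A) = Cᵀ =
  [ 0.5875   0.0725   0.1075]
  [ 0.3200   0.7600   0.4400]
  [ 0.1475   0.2725   0.7475]
(I − A)⁻¹ = adj(I−A) / det(I−A) ≈
  [   1.1797     0.1456     0.2159]
  [   0.6426     1.5261     0.8835]
  [   0.2962     0.5472     1.5010]
x = (I − A)⁻¹ d = adj(I−A)·d / det(I−A), with det(I−A) = 0.4980:
  x_1 = (0.5875·170 + 0.0725·220 + 0.1075·110) / 0.4980 = 127.65 / 0.4980 ≈ 256.33
  x_2 = (0.3200·170 + 0.7600·220 + 0.4400·110) / 0.4980 = 270.00 / 0.4980 ≈ 542.17
  x_3 = (0.1475·170 + 0.2725·220 + 0.7475·110) / 0.4980 = 167.25 / 0.4980 ≈ 335.84

x_1 = 256.33, x_2 = 542.17, x_3 = 335.84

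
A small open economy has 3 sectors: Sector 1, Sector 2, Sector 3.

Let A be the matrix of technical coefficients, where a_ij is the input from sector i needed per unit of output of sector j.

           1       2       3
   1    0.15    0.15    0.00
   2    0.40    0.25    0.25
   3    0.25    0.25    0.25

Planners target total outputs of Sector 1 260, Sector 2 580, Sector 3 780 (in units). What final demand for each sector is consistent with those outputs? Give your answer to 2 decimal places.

d_1 = 134.00, d_2 = 136.00, d_3 = 375.00

I − A =
  [   0.85    -0.15     0.00]
  [  -0.40     0.75    -0.25]
  [  -0.25    -0.25     0.75]
d = (I − A) x:
  d_1 = (+0.85)·260 + (-0.15)·580 + (+0.00)·780 = 134.00
  d_2 = (-0.40)·260 + (+0.75)·580 + (-0.25)·780 = 136.00
  d_3 = (-0.25)·260 + (-0.25)·580 + (+0.75)·780 = 375.00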